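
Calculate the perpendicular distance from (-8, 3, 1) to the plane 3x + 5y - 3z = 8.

distance = |a·x₀ + b·y₀ + c·z₀ - d| / √(a² + b² + c²)
  = |3·(-8) + 5·3 + (-3)·1 - 8| / √(3² + 5² + (-3)²)
  = |-24 + 15 - 3 - 8| / √(9 + 25 + 9)
  = |-20| / √43
  = 20 / 6.557
  ≈ 3.05

3.05


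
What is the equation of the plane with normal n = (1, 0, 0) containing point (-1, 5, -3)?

The plane through P with normal n = (a, b, c) satisfies n·(r - P) = 0,
i.e. ax + by + cz = a·x₀ + b·y₀ + c·z₀.
d = 1·(-1) + 0·5 + 0·(-3)
  = -1 + 0 + 0
  = -1
Equation: x = -1

x = -1


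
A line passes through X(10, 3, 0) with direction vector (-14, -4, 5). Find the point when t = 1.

P(t) = X + t·d
  = (10 + (-14)·1, 3 + (-4)·1, 0 + 5·1)
  = (10 - 14, 3 - 4, 0 + 5)
  = (-4, -1, 5)

(-4, -1, 5)


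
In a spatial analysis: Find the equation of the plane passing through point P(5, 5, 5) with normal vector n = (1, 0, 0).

The plane through P with normal n = (a, b, c) satisfies n·(r - P) = 0,
i.e. ax + by + cz = a·x₀ + b·y₀ + c·z₀.
d = 1·5 + 0·5 + 0·5
  = 5 + 0 + 0
  = 5
Equation: x = 5

x = 5


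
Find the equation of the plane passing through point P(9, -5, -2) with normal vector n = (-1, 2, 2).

The plane through P with normal n = (a, b, c) satisfies n·(r - P) = 0,
i.e. ax + by + cz = a·x₀ + b·y₀ + c·z₀.
d = (-1)·9 + 2·(-5) + 2·(-2)
  = -9 - 10 - 4
  = -23
Equation: -x + 2y + 2z = -23

-x + 2y + 2z = -23


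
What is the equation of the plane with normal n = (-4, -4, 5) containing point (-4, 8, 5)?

The plane through P with normal n = (a, b, c) satisfies n·(r - P) = 0,
i.e. ax + by + cz = a·x₀ + b·y₀ + c·z₀.
d = (-4)·(-4) + (-4)·8 + 5·5
  = 16 - 32 + 25
  = 9
Equation: -4x - 4y + 5z = 9

-4x - 4y + 5z = 9


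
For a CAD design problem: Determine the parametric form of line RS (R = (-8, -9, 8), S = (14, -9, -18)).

Direction vector d = S - R = (14 + 8, -9 + 9, -18 - 8) = (22, 0, -26)
Parametric form r = R + t·d:
x = -8 + 22t, y = -9, z = 8 - 26t

x = -8 + 22t, y = -9, z = 8 - 26t


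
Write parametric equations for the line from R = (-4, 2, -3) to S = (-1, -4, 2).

Direction vector d = S - R = (-1 + 4, -4 - 2, 2 + 3) = (3, -6, 5)
Parametric form r = R + t·d:
x = -4 + 3t, y = 2 - 6t, z = -3 + 5t

x = -4 + 3t, y = 2 - 6t, z = -3 + 5t


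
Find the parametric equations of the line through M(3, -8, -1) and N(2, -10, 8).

Direction vector d = N - M = (2 - 3, -10 + 8, 8 + 1) = (-1, -2, 9)
Parametric form r = M + t·d:
x = 3 - t, y = -8 - 2t, z = -1 + 9t

x = 3 - t, y = -8 - 2t, z = -1 + 9t


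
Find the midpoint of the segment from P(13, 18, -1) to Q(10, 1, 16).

M = ((x₁+x₂)/2, (y₁+y₂)/2, (z₁+z₂)/2)
  = ((13 + 10)/2, (18 + 1)/2, (-1 + 16)/2)
  = (23/2, 19/2, 15/2)
  = (11.5, 9.5, 7.5)

(11.5, 9.5, 7.5)


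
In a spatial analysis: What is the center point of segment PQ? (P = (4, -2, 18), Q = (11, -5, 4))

M = ((x₁+x₂)/2, (y₁+y₂)/2, (z₁+z₂)/2)
  = ((4 + 11)/2, (-2 - 5)/2, (18 + 4)/2)
  = (15/2, -7/2, 22/2)
  = (7.5, -3.5, 11)

(7.5, -3.5, 11)


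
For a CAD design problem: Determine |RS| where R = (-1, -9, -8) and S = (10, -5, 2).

d = √[(x₂-x₁)² + (y₂-y₁)² + (z₂-z₁)²]
  = √[11² + 4² + 10²]
  = √[121 + 16 + 100]
  = √237
  ≈ 15.39

15.39


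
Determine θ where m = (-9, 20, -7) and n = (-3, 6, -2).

m·n = (-9)·(-3) + 20·6 + (-7)·(-2) = 27 + 120 + 14 = 161
|m| = √((-9)² + 20² + (-7)²) = √530 ≈ 23.02
|n| = √((-3)² + 6² + (-2)²) = √49 ≈ 7
cos θ = (m·n)/(|m||n|) = 161/(23.02·7) ≈ 0.9991
θ = arccos(0.9991) ≈ 2.49°

2.49°


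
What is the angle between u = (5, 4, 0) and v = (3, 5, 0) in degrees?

u·v = 5·3 + 4·5 + 0·0 = 15 + 20 + 0 = 35
|u| = √(5² + 4² + 0²) = √41 ≈ 6.403
|v| = √(3² + 5² + 0²) = √34 ≈ 5.831
cos θ = (u·v)/(|u||v|) = 35/(6.403·5.831) ≈ 0.9374
θ = arccos(0.9374) ≈ 20.38°

20.38°


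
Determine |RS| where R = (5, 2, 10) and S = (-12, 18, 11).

d = √[(x₂-x₁)² + (y₂-y₁)² + (z₂-z₁)²]
  = √[(-17)² + 16² + 1²]
  = √[289 + 256 + 1]
  = √546
  ≈ 23.37

23.37


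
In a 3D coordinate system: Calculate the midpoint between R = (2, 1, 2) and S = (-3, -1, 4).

M = ((x₁+x₂)/2, (y₁+y₂)/2, (z₁+z₂)/2)
  = ((2 - 3)/2, (1 - 1)/2, (2 + 4)/2)
  = (-1/2, 0/2, 6/2)
  = (-0.5, 0, 3)

(-0.5, 0, 3)


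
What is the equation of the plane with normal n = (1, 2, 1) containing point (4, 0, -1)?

The plane through P with normal n = (a, b, c) satisfies n·(r - P) = 0,
i.e. ax + by + cz = a·x₀ + b·y₀ + c·z₀.
d = 1·4 + 2·0 + 1·(-1)
  = 4 + 0 - 1
  = 3
Equation: x + 2y + z = 3

x + 2y + z = 3


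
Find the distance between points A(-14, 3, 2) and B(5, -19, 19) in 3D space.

d = √[(x₂-x₁)² + (y₂-y₁)² + (z₂-z₁)²]
  = √[19² + (-22)² + 17²]
  = √[361 + 484 + 289]
  = √1134
  ≈ 33.67

33.67


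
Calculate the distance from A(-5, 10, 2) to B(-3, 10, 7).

d = √[(x₂-x₁)² + (y₂-y₁)² + (z₂-z₁)²]
  = √[2² + 0² + 5²]
  = √[4 + 0 + 25]
  = √29
  ≈ 5.385

5.385


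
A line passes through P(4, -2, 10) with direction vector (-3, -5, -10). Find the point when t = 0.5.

P(t) = P + t·d
  = (4 + (-3)·0.5, -2 + (-5)·0.5, 10 + (-10)·0.5)
  = (4 - 1.5, -2 - 2.5, 10 - 5)
  = (2.5, -4.5, 5)

(2.5, -4.5, 5)


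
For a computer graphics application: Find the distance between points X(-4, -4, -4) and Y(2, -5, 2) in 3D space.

d = √[(x₂-x₁)² + (y₂-y₁)² + (z₂-z₁)²]
  = √[6² + (-1)² + 6²]
  = √[36 + 1 + 36]
  = √73
  ≈ 8.544

8.544


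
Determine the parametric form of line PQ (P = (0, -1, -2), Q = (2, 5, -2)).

Direction vector d = Q - P = (2 + 0, 5 + 1, -2 + 2) = (2, 6, 0)
Parametric form r = P + t·d:
x = 0 + 2t, y = -1 + 6t, z = -2

x = 0 + 2t, y = -1 + 6t, z = -2


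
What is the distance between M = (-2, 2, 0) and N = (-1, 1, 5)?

d = √[(x₂-x₁)² + (y₂-y₁)² + (z₂-z₁)²]
  = √[1² + (-1)² + 5²]
  = √[1 + 1 + 25]
  = √27
  ≈ 5.196

5.196


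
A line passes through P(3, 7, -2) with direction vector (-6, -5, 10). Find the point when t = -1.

P(t) = P + t·d
  = (3 + (-6)·(-1), 7 + (-5)·(-1), -2 + 10·(-1))
  = (3 + 6, 7 + 5, -2 - 10)
  = (9, 12, -12)

(9, 12, -12)


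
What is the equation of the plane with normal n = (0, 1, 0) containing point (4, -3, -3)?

The plane through P with normal n = (a, b, c) satisfies n·(r - P) = 0,
i.e. ax + by + cz = a·x₀ + b·y₀ + c·z₀.
d = 0·4 + 1·(-3) + 0·(-3)
  = 0 - 3 + 0
  = -3
Equation: y = -3

y = -3


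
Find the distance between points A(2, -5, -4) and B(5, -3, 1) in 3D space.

d = √[(x₂-x₁)² + (y₂-y₁)² + (z₂-z₁)²]
  = √[3² + 2² + 5²]
  = √[9 + 4 + 25]
  = √38
  ≈ 6.164

6.164


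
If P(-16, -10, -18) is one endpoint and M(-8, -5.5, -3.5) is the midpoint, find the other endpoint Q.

Q = 2M - P
  = (2·(-8) - (-16), 2·(-5.5) - (-10), 2·(-3.5) - (-18))
  = (-16 + 16, -11 + 10, -7 + 18)
  = (0, -1, 11)

(0, -1, 11)


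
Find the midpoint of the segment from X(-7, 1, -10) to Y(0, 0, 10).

M = ((x₁+x₂)/2, (y₁+y₂)/2, (z₁+z₂)/2)
  = ((-7 + 0)/2, (1 + 0)/2, (-10 + 10)/2)
  = (-7/2, 1/2, 0/2)
  = (-3.5, 0.5, 0)

(-3.5, 0.5, 0)


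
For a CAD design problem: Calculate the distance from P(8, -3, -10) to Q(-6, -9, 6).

d = √[(x₂-x₁)² + (y₂-y₁)² + (z₂-z₁)²]
  = √[(-14)² + (-6)² + 16²]
  = √[196 + 36 + 256]
  = √488
  ≈ 22.09

22.09


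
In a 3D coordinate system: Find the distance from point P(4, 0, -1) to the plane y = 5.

distance = |a·x₀ + b·y₀ + c·z₀ - d| / √(a² + b² + c²)
  = |0·4 + 1·0 + 0·(-1) - 5| / √(0² + 1² + 0²)
  = |0 + 0 + 0 - 5| / √(0 + 1 + 0)
  = |-5| / √1
  = 5 / 1
  ≈ 5

5


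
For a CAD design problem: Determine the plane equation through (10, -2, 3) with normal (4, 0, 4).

The plane through P with normal n = (a, b, c) satisfies n·(r - P) = 0,
i.e. ax + by + cz = a·x₀ + b·y₀ + c·z₀.
d = 4·10 + 0·(-2) + 4·3
  = 40 + 0 + 12
  = 52
Equation: 4x + 4z = 52

4x + 4z = 52


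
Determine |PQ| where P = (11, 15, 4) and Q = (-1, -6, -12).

d = √[(x₂-x₁)² + (y₂-y₁)² + (z₂-z₁)²]
  = √[(-12)² + (-21)² + (-16)²]
  = √[144 + 441 + 256]
  = √841
  ≈ 29

29


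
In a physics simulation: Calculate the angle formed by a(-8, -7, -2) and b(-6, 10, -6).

a·b = (-8)·(-6) + (-7)·10 + (-2)·(-6) = 48 - 70 + 12 = -10
|a| = √((-8)² + (-7)² + (-2)²) = √117 ≈ 10.82
|b| = √((-6)² + 10² + (-6)²) = √172 ≈ 13.11
cos θ = (a·b)/(|a||b|) = -10/(10.82·13.11) ≈ -0.07049
θ = arccos(-0.07049) ≈ 94.04°

94.04°


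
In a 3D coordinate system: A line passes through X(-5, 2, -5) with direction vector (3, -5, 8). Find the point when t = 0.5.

P(t) = X + t·d
  = (-5 + 3·0.5, 2 + (-5)·0.5, -5 + 8·0.5)
  = (-5 + 1.5, 2 - 2.5, -5 + 4)
  = (-3.5, -0.5, -1)

(-3.5, -0.5, -1)


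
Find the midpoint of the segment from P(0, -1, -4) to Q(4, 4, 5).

M = ((x₁+x₂)/2, (y₁+y₂)/2, (z₁+z₂)/2)
  = ((0 + 4)/2, (-1 + 4)/2, (-4 + 5)/2)
  = (4/2, 3/2, 1/2)
  = (2, 1.5, 0.5)

(2, 1.5, 0.5)


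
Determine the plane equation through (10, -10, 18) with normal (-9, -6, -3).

The plane through P with normal n = (a, b, c) satisfies n·(r - P) = 0,
i.e. ax + by + cz = a·x₀ + b·y₀ + c·z₀.
d = (-9)·10 + (-6)·(-10) + (-3)·18
  = -90 + 60 - 54
  = -84
Equation: -9x - 6y - 3z = -84

-9x - 6y - 3z = -84


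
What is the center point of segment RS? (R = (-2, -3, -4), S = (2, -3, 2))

M = ((x₁+x₂)/2, (y₁+y₂)/2, (z₁+z₂)/2)
  = ((-2 + 2)/2, (-3 - 3)/2, (-4 + 2)/2)
  = (0/2, -6/2, -2/2)
  = (0, -3, -1)

(0, -3, -1)


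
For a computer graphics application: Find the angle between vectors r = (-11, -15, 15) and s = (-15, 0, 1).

r·s = (-11)·(-15) + (-15)·0 + 15·1 = 165 + 0 + 15 = 180
|r| = √((-11)² + (-15)² + 15²) = √571 ≈ 23.9
|s| = √((-15)² + 0² + 1²) = √226 ≈ 15.03
cos θ = (r·s)/(|r||s|) = 180/(23.9·15.03) ≈ 0.5011
θ = arccos(0.5011) ≈ 59.93°

59.93°


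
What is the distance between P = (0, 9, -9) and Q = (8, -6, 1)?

d = √[(x₂-x₁)² + (y₂-y₁)² + (z₂-z₁)²]
  = √[8² + (-15)² + 10²]
  = √[64 + 225 + 100]
  = √389
  ≈ 19.72

19.72


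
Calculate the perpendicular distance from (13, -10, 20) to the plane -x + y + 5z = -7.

distance = |a·x₀ + b·y₀ + c·z₀ - d| / √(a² + b² + c²)
  = |(-1)·13 + 1·(-10) + 5·20 - (-7)| / √((-1)² + 1² + 5²)
  = |-13 - 10 + 100 + 7| / √(1 + 1 + 25)
  = |84| / √27
  = 84 / 5.196
  ≈ 16.17

16.17


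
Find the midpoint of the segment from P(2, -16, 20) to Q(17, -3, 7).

M = ((x₁+x₂)/2, (y₁+y₂)/2, (z₁+z₂)/2)
  = ((2 + 17)/2, (-16 - 3)/2, (20 + 7)/2)
  = (19/2, -19/2, 27/2)
  = (9.5, -9.5, 13.5)

(9.5, -9.5, 13.5)


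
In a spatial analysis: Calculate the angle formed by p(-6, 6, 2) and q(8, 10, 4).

p·q = (-6)·8 + 6·10 + 2·4 = -48 + 60 + 8 = 20
|p| = √((-6)² + 6² + 2²) = √76 ≈ 8.718
|q| = √(8² + 10² + 4²) = √180 ≈ 13.42
cos θ = (p·q)/(|p||q|) = 20/(8.718·13.42) ≈ 0.171
θ = arccos(0.171) ≈ 80.15°

80.15°


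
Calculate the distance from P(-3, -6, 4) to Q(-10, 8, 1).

d = √[(x₂-x₁)² + (y₂-y₁)² + (z₂-z₁)²]
  = √[(-7)² + 14² + (-3)²]
  = √[49 + 196 + 9]
  = √254
  ≈ 15.94

15.94


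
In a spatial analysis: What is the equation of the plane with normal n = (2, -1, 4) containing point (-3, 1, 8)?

The plane through P with normal n = (a, b, c) satisfies n·(r - P) = 0,
i.e. ax + by + cz = a·x₀ + b·y₀ + c·z₀.
d = 2·(-3) + (-1)·1 + 4·8
  = -6 - 1 + 32
  = 25
Equation: 2x - y + 4z = 25

2x - y + 4z = 25


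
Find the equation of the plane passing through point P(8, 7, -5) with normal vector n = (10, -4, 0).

The plane through P with normal n = (a, b, c) satisfies n·(r - P) = 0,
i.e. ax + by + cz = a·x₀ + b·y₀ + c·z₀.
d = 10·8 + (-4)·7 + 0·(-5)
  = 80 - 28 + 0
  = 52
Equation: 10x - 4y = 52

10x - 4y = 52


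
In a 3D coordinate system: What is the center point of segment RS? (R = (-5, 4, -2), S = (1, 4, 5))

M = ((x₁+x₂)/2, (y₁+y₂)/2, (z₁+z₂)/2)
  = ((-5 + 1)/2, (4 + 4)/2, (-2 + 5)/2)
  = (-4/2, 8/2, 3/2)
  = (-2, 4, 1.5)

(-2, 4, 1.5)


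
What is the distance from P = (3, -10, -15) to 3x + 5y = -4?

distance = |a·x₀ + b·y₀ + c·z₀ - d| / √(a² + b² + c²)
  = |3·3 + 5·(-10) + 0·(-15) - (-4)| / √(3² + 5² + 0²)
  = |9 - 50 + 0 + 4| / √(9 + 25 + 0)
  = |-37| / √34
  = 37 / 5.831
  ≈ 6.345

6.345


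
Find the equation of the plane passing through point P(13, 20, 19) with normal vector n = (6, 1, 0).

The plane through P with normal n = (a, b, c) satisfies n·(r - P) = 0,
i.e. ax + by + cz = a·x₀ + b·y₀ + c·z₀.
d = 6·13 + 1·20 + 0·19
  = 78 + 20 + 0
  = 98
Equation: 6x + y = 98

6x + y = 98


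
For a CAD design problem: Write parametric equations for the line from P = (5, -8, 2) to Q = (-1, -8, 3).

Direction vector d = Q - P = (-1 - 5, -8 + 8, 3 - 2) = (-6, 0, 1)
Parametric form r = P + t·d:
x = 5 - 6t, y = -8, z = 2 + t

x = 5 - 6t, y = -8, z = 2 + t


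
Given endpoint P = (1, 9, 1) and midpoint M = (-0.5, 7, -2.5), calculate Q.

Q = 2M - P
  = (2·(-0.5) - 1, 2·7 - 9, 2·(-2.5) - 1)
  = (-1 - 1, 14 - 9, -5 - 1)
  = (-2, 5, -6)

(-2, 5, -6)


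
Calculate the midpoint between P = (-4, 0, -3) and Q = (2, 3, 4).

M = ((x₁+x₂)/2, (y₁+y₂)/2, (z₁+z₂)/2)
  = ((-4 + 2)/2, (0 + 3)/2, (-3 + 4)/2)
  = (-2/2, 3/2, 1/2)
  = (-1, 1.5, 0.5)

(-1, 1.5, 0.5)


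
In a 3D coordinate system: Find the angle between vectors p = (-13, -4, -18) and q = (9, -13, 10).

p·q = (-13)·9 + (-4)·(-13) + (-18)·10 = -117 + 52 - 180 = -245
|p| = √((-13)² + (-4)² + (-18)²) = √509 ≈ 22.56
|q| = √(9² + (-13)² + 10²) = √350 ≈ 18.71
cos θ = (p·q)/(|p||q|) = -245/(22.56·18.71) ≈ -0.5805
θ = arccos(-0.5805) ≈ 125.5°

125.5°


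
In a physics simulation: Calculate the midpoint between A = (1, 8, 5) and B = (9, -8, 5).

M = ((x₁+x₂)/2, (y₁+y₂)/2, (z₁+z₂)/2)
  = ((1 + 9)/2, (8 - 8)/2, (5 + 5)/2)
  = (10/2, 0/2, 10/2)
  = (5, 0, 5)

(5, 0, 5)


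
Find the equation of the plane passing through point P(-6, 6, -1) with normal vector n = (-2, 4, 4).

The plane through P with normal n = (a, b, c) satisfies n·(r - P) = 0,
i.e. ax + by + cz = a·x₀ + b·y₀ + c·z₀.
d = (-2)·(-6) + 4·6 + 4·(-1)
  = 12 + 24 - 4
  = 32
Equation: -2x + 4y + 4z = 32

-2x + 4y + 4z = 32


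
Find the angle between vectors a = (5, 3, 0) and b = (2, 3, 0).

a·b = 5·2 + 3·3 + 0·0 = 10 + 9 + 0 = 19
|a| = √(5² + 3² + 0²) = √34 ≈ 5.831
|b| = √(2² + 3² + 0²) = √13 ≈ 3.606
cos θ = (a·b)/(|a||b|) = 19/(5.831·3.606) ≈ 0.9037
θ = arccos(0.9037) ≈ 25.35°

25.35°


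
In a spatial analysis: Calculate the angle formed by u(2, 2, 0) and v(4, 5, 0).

u·v = 2·4 + 2·5 + 0·0 = 8 + 10 + 0 = 18
|u| = √(2² + 2² + 0²) = √8 ≈ 2.828
|v| = √(4² + 5² + 0²) = √41 ≈ 6.403
cos θ = (u·v)/(|u||v|) = 18/(2.828·6.403) ≈ 0.9939
θ = arccos(0.9939) ≈ 6.34°

6.34°


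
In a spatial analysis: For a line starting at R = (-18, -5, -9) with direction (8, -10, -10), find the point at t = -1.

P(t) = R + t·d
  = (-18 + 8·(-1), -5 + (-10)·(-1), -9 + (-10)·(-1))
  = (-18 - 8, -5 + 10, -9 + 10)
  = (-26, 5, 1)

(-26, 5, 1)


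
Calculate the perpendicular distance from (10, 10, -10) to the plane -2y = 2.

distance = |a·x₀ + b·y₀ + c·z₀ - d| / √(a² + b² + c²)
  = |0·10 + (-2)·10 + 0·(-10) - 2| / √(0² + (-2)² + 0²)
  = |0 - 20 + 0 - 2| / √(0 + 4 + 0)
  = |-22| / √4
  = 22 / 2
  ≈ 11

11


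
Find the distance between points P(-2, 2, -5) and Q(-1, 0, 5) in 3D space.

d = √[(x₂-x₁)² + (y₂-y₁)² + (z₂-z₁)²]
  = √[1² + (-2)² + 10²]
  = √[1 + 4 + 100]
  = √105
  ≈ 10.25

10.25


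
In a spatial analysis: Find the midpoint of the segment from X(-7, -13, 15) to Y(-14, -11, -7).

M = ((x₁+x₂)/2, (y₁+y₂)/2, (z₁+z₂)/2)
  = ((-7 - 14)/2, (-13 - 11)/2, (15 - 7)/2)
  = (-21/2, -24/2, 8/2)
  = (-10.5, -12, 4)

(-10.5, -12, 4)


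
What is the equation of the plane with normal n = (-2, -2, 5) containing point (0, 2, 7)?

The plane through P with normal n = (a, b, c) satisfies n·(r - P) = 0,
i.e. ax + by + cz = a·x₀ + b·y₀ + c·z₀.
d = (-2)·0 + (-2)·2 + 5·7
  = 0 - 4 + 35
  = 31
Equation: -2x - 2y + 5z = 31

-2x - 2y + 5z = 31


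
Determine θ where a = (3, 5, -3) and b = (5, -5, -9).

a·b = 3·5 + 5·(-5) + (-3)·(-9) = 15 - 25 + 27 = 17
|a| = √(3² + 5² + (-3)²) = √43 ≈ 6.557
|b| = √(5² + (-5)² + (-9)²) = √131 ≈ 11.45
cos θ = (a·b)/(|a||b|) = 17/(6.557·11.45) ≈ 0.2265
θ = arccos(0.2265) ≈ 76.91°

76.91°


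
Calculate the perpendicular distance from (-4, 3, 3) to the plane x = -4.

distance = |a·x₀ + b·y₀ + c·z₀ - d| / √(a² + b² + c²)
  = |1·(-4) + 0·3 + 0·3 - (-4)| / √(1² + 0² + 0²)
  = |-4 + 0 + 0 + 4| / √(1 + 0 + 0)
  = |0| / √1
  = 0 / 1
  ≈ 0

0


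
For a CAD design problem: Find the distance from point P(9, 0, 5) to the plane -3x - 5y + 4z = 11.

distance = |a·x₀ + b·y₀ + c·z₀ - d| / √(a² + b² + c²)
  = |(-3)·9 + (-5)·0 + 4·5 - 11| / √((-3)² + (-5)² + 4²)
  = |-27 + 0 + 20 - 11| / √(9 + 25 + 16)
  = |-18| / √50
  = 18 / 7.071
  ≈ 2.546

2.546


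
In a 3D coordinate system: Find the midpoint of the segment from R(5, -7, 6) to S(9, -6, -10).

M = ((x₁+x₂)/2, (y₁+y₂)/2, (z₁+z₂)/2)
  = ((5 + 9)/2, (-7 - 6)/2, (6 - 10)/2)
  = (14/2, -13/2, -4/2)
  = (7, -6.5, -2)

(7, -6.5, -2)


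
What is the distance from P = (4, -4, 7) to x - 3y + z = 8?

distance = |a·x₀ + b·y₀ + c·z₀ - d| / √(a² + b² + c²)
  = |1·4 + (-3)·(-4) + 1·7 - 8| / √(1² + (-3)² + 1²)
  = |4 + 12 + 7 - 8| / √(1 + 9 + 1)
  = |15| / √11
  = 15 / 3.317
  ≈ 4.523

4.523


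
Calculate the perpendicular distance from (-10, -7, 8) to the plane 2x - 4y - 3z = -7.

distance = |a·x₀ + b·y₀ + c·z₀ - d| / √(a² + b² + c²)
  = |2·(-10) + (-4)·(-7) + (-3)·8 - (-7)| / √(2² + (-4)² + (-3)²)
  = |-20 + 28 - 24 + 7| / √(4 + 16 + 9)
  = |-9| / √29
  = 9 / 5.385
  ≈ 1.671

1.671


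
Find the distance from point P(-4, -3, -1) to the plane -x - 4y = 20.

distance = |a·x₀ + b·y₀ + c·z₀ - d| / √(a² + b² + c²)
  = |(-1)·(-4) + (-4)·(-3) + 0·(-1) - 20| / √((-1)² + (-4)² + 0²)
  = |4 + 12 + 0 - 20| / √(1 + 16 + 0)
  = |-4| / √17
  = 4 / 4.123
  ≈ 0.9701

0.9701


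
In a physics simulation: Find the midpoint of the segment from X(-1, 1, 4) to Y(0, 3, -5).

M = ((x₁+x₂)/2, (y₁+y₂)/2, (z₁+z₂)/2)
  = ((-1 + 0)/2, (1 + 3)/2, (4 - 5)/2)
  = (-1/2, 4/2, -1/2)
  = (-0.5, 2, -0.5)

(-0.5, 2, -0.5)


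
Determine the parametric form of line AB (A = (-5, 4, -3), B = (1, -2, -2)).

Direction vector d = B - A = (1 + 5, -2 - 4, -2 + 3) = (6, -6, 1)
Parametric form r = A + t·d:
x = -5 + 6t, y = 4 - 6t, z = -3 + t

x = -5 + 6t, y = 4 - 6t, z = -3 + t


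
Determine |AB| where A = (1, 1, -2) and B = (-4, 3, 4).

d = √[(x₂-x₁)² + (y₂-y₁)² + (z₂-z₁)²]
  = √[(-5)² + 2² + 6²]
  = √[25 + 4 + 36]
  = √65
  ≈ 8.062

8.062


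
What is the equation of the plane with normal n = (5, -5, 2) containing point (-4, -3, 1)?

The plane through P with normal n = (a, b, c) satisfies n·(r - P) = 0,
i.e. ax + by + cz = a·x₀ + b·y₀ + c·z₀.
d = 5·(-4) + (-5)·(-3) + 2·1
  = -20 + 15 + 2
  = -3
Equation: 5x - 5y + 2z = -3

5x - 5y + 2z = -3


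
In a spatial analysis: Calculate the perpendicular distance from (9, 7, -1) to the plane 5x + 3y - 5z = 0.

distance = |a·x₀ + b·y₀ + c·z₀ - d| / √(a² + b² + c²)
  = |5·9 + 3·7 + (-5)·(-1) - 0| / √(5² + 3² + (-5)²)
  = |45 + 21 + 5 + 0| / √(25 + 9 + 25)
  = |71| / √59
  = 71 / 7.681
  ≈ 9.243

9.243


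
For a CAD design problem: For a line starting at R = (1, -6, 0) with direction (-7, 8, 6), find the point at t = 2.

P(t) = R + t·d
  = (1 + (-7)·2, -6 + 8·2, 0 + 6·2)
  = (1 - 14, -6 + 16, 0 + 12)
  = (-13, 10, 12)

(-13, 10, 12)


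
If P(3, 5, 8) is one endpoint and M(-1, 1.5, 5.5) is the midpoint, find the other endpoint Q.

Q = 2M - P
  = (2·(-1) - 3, 2·1.5 - 5, 2·5.5 - 8)
  = (-2 - 3, 3 - 5, 11 - 8)
  = (-5, -2, 3)

(-5, -2, 3)


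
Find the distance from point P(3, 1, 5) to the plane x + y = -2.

distance = |a·x₀ + b·y₀ + c·z₀ - d| / √(a² + b² + c²)
  = |1·3 + 1·1 + 0·5 - (-2)| / √(1² + 1² + 0²)
  = |3 + 1 + 0 + 2| / √(1 + 1 + 0)
  = |6| / √2
  = 6 / 1.414
  ≈ 4.243

4.243


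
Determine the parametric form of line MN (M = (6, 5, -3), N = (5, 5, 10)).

Direction vector d = N - M = (5 - 6, 5 - 5, 10 + 3) = (-1, 0, 13)
Parametric form r = M + t·d:
x = 6 - t, y = 5, z = -3 + 13t

x = 6 - t, y = 5, z = -3 + 13t


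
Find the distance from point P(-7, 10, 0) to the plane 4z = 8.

distance = |a·x₀ + b·y₀ + c·z₀ - d| / √(a² + b² + c²)
  = |0·(-7) + 0·10 + 4·0 - 8| / √(0² + 0² + 4²)
  = |0 + 0 + 0 - 8| / √(0 + 0 + 16)
  = |-8| / √16
  = 8 / 4
  ≈ 2

2


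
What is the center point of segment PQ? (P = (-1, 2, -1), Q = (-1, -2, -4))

M = ((x₁+x₂)/2, (y₁+y₂)/2, (z₁+z₂)/2)
  = ((-1 - 1)/2, (2 - 2)/2, (-1 - 4)/2)
  = (-2/2, 0/2, -5/2)
  = (-1, 0, -2.5)

(-1, 0, -2.5)


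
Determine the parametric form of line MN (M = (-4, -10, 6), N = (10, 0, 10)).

Direction vector d = N - M = (10 + 4, 0 + 10, 10 - 6) = (14, 10, 4)
Parametric form r = M + t·d:
x = -4 + 14t, y = -10 + 10t, z = 6 + 4t

x = -4 + 14t, y = -10 + 10t, z = 6 + 4t


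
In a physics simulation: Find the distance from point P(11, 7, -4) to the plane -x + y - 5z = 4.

distance = |a·x₀ + b·y₀ + c·z₀ - d| / √(a² + b² + c²)
  = |(-1)·11 + 1·7 + (-5)·(-4) - 4| / √((-1)² + 1² + (-5)²)
  = |-11 + 7 + 20 - 4| / √(1 + 1 + 25)
  = |12| / √27
  = 12 / 5.196
  ≈ 2.309

2.309


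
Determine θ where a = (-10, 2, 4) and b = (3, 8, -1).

a·b = (-10)·3 + 2·8 + 4·(-1) = -30 + 16 - 4 = -18
|a| = √((-10)² + 2² + 4²) = √120 ≈ 10.95
|b| = √(3² + 8² + (-1)²) = √74 ≈ 8.602
cos θ = (a·b)/(|a||b|) = -18/(10.95·8.602) ≈ -0.191
θ = arccos(-0.191) ≈ 101°

101°


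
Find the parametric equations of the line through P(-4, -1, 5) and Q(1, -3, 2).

Direction vector d = Q - P = (1 + 4, -3 + 1, 2 - 5) = (5, -2, -3)
Parametric form r = P + t·d:
x = -4 + 5t, y = -1 - 2t, z = 5 - 3t

x = -4 + 5t, y = -1 - 2t, z = 5 - 3t


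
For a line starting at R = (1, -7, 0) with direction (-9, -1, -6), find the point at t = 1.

P(t) = R + t·d
  = (1 + (-9)·1, -7 + (-1)·1, 0 + (-6)·1)
  = (1 - 9, -7 - 1, 0 - 6)
  = (-8, -8, -6)

(-8, -8, -6)


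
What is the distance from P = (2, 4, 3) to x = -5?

distance = |a·x₀ + b·y₀ + c·z₀ - d| / √(a² + b² + c²)
  = |1·2 + 0·4 + 0·3 - (-5)| / √(1² + 0² + 0²)
  = |2 + 0 + 0 + 5| / √(1 + 0 + 0)
  = |7| / √1
  = 7 / 1
  ≈ 7

7


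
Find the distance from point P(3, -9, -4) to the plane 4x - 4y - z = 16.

distance = |a·x₀ + b·y₀ + c·z₀ - d| / √(a² + b² + c²)
  = |4·3 + (-4)·(-9) + (-1)·(-4) - 16| / √(4² + (-4)² + (-1)²)
  = |12 + 36 + 4 - 16| / √(16 + 16 + 1)
  = |36| / √33
  = 36 / 5.745
  ≈ 6.267

6.267


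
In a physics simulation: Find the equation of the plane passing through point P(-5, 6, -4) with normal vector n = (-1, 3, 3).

The plane through P with normal n = (a, b, c) satisfies n·(r - P) = 0,
i.e. ax + by + cz = a·x₀ + b·y₀ + c·z₀.
d = (-1)·(-5) + 3·6 + 3·(-4)
  = 5 + 18 - 12
  = 11
Equation: -x + 3y + 3z = 11

-x + 3y + 3z = 11


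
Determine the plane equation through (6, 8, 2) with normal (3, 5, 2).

The plane through P with normal n = (a, b, c) satisfies n·(r - P) = 0,
i.e. ax + by + cz = a·x₀ + b·y₀ + c·z₀.
d = 3·6 + 5·8 + 2·2
  = 18 + 40 + 4
  = 62
Equation: 3x + 5y + 2z = 62

3x + 5y + 2z = 62


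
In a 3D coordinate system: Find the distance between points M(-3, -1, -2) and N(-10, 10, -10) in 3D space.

d = √[(x₂-x₁)² + (y₂-y₁)² + (z₂-z₁)²]
  = √[(-7)² + 11² + (-8)²]
  = √[49 + 121 + 64]
  = √234
  ≈ 15.3

15.3


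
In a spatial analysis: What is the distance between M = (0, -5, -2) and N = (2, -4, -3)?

d = √[(x₂-x₁)² + (y₂-y₁)² + (z₂-z₁)²]
  = √[2² + 1² + (-1)²]
  = √[4 + 1 + 1]
  = √6
  ≈ 2.449

2.449


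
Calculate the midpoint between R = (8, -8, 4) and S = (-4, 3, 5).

M = ((x₁+x₂)/2, (y₁+y₂)/2, (z₁+z₂)/2)
  = ((8 - 4)/2, (-8 + 3)/2, (4 + 5)/2)
  = (4/2, -5/2, 9/2)
  = (2, -2.5, 4.5)

(2, -2.5, 4.5)


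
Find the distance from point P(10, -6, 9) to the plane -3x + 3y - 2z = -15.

distance = |a·x₀ + b·y₀ + c·z₀ - d| / √(a² + b² + c²)
  = |(-3)·10 + 3·(-6) + (-2)·9 - (-15)| / √((-3)² + 3² + (-2)²)
  = |-30 - 18 - 18 + 15| / √(9 + 9 + 4)
  = |-51| / √22
  = 51 / 4.69
  ≈ 10.87

10.87


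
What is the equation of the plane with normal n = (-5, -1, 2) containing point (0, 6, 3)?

The plane through P with normal n = (a, b, c) satisfies n·(r - P) = 0,
i.e. ax + by + cz = a·x₀ + b·y₀ + c·z₀.
d = (-5)·0 + (-1)·6 + 2·3
  = 0 - 6 + 6
  = 0
Equation: -5x - y + 2z = 0

-5x - y + 2z = 0


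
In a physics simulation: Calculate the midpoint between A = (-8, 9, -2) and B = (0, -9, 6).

M = ((x₁+x₂)/2, (y₁+y₂)/2, (z₁+z₂)/2)
  = ((-8 + 0)/2, (9 - 9)/2, (-2 + 6)/2)
  = (-8/2, 0/2, 4/2)
  = (-4, 0, 2)

(-4, 0, 2)


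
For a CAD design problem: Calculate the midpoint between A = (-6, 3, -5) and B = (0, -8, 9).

M = ((x₁+x₂)/2, (y₁+y₂)/2, (z₁+z₂)/2)
  = ((-6 + 0)/2, (3 - 8)/2, (-5 + 9)/2)
  = (-6/2, -5/2, 4/2)
  = (-3, -2.5, 2)

(-3, -2.5, 2)


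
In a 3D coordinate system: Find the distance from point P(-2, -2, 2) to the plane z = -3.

distance = |a·x₀ + b·y₀ + c·z₀ - d| / √(a² + b² + c²)
  = |0·(-2) + 0·(-2) + 1·2 - (-3)| / √(0² + 0² + 1²)
  = |0 + 0 + 2 + 3| / √(0 + 0 + 1)
  = |5| / √1
  = 5 / 1
  ≈ 5

5


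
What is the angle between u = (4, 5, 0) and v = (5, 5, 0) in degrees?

u·v = 4·5 + 5·5 + 0·0 = 20 + 25 + 0 = 45
|u| = √(4² + 5² + 0²) = √41 ≈ 6.403
|v| = √(5² + 5² + 0²) = √50 ≈ 7.071
cos θ = (u·v)/(|u||v|) = 45/(6.403·7.071) ≈ 0.9939
θ = arccos(0.9939) ≈ 6.34°

6.34°


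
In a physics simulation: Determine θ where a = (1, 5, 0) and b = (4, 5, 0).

a·b = 1·4 + 5·5 + 0·0 = 4 + 25 + 0 = 29
|a| = √(1² + 5² + 0²) = √26 ≈ 5.099
|b| = √(4² + 5² + 0²) = √41 ≈ 6.403
cos θ = (a·b)/(|a||b|) = 29/(5.099·6.403) ≈ 0.8882
θ = arccos(0.8882) ≈ 27.35°

27.35°


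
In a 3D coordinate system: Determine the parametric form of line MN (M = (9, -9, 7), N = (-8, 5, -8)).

Direction vector d = N - M = (-8 - 9, 5 + 9, -8 - 7) = (-17, 14, -15)
Parametric form r = M + t·d:
x = 9 - 17t, y = -9 + 14t, z = 7 - 15t

x = 9 - 17t, y = -9 + 14t, z = 7 - 15t


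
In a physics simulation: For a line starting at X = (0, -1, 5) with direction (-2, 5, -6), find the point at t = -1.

P(t) = X + t·d
  = (0 + (-2)·(-1), -1 + 5·(-1), 5 + (-6)·(-1))
  = (0 + 2, -1 - 5, 5 + 6)
  = (2, -6, 11)

(2, -6, 11)


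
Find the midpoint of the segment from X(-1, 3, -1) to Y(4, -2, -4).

M = ((x₁+x₂)/2, (y₁+y₂)/2, (z₁+z₂)/2)
  = ((-1 + 4)/2, (3 - 2)/2, (-1 - 4)/2)
  = (3/2, 1/2, -5/2)
  = (1.5, 0.5, -2.5)

(1.5, 0.5, -2.5)


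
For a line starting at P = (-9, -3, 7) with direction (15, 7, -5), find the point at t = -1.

P(t) = P + t·d
  = (-9 + 15·(-1), -3 + 7·(-1), 7 + (-5)·(-1))
  = (-9 - 15, -3 - 7, 7 + 5)
  = (-24, -10, 12)

(-24, -10, 12)


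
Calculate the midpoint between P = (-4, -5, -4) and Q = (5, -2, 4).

M = ((x₁+x₂)/2, (y₁+y₂)/2, (z₁+z₂)/2)
  = ((-4 + 5)/2, (-5 - 2)/2, (-4 + 4)/2)
  = (1/2, -7/2, 0/2)
  = (0.5, -3.5, 0)

(0.5, -3.5, 0)


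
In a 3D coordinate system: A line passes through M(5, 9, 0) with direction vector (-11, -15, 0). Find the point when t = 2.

P(t) = M + t·d
  = (5 + (-11)·2, 9 + (-15)·2, 0 + 0·2)
  = (5 - 22, 9 - 30, 0 + 0)
  = (-17, -21, 0)

(-17, -21, 0)


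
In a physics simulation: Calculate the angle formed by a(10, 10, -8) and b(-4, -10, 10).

a·b = 10·(-4) + 10·(-10) + (-8)·10 = -40 - 100 - 80 = -220
|a| = √(10² + 10² + (-8)²) = √264 ≈ 16.25
|b| = √((-4)² + (-10)² + 10²) = √216 ≈ 14.7
cos θ = (a·b)/(|a||b|) = -220/(16.25·14.7) ≈ -0.9213
θ = arccos(-0.9213) ≈ 157.1°

157.1°


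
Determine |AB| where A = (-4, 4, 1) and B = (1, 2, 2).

d = √[(x₂-x₁)² + (y₂-y₁)² + (z₂-z₁)²]
  = √[5² + (-2)² + 1²]
  = √[25 + 4 + 1]
  = √30
  ≈ 5.477

5.477


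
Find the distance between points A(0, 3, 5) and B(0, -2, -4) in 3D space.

d = √[(x₂-x₁)² + (y₂-y₁)² + (z₂-z₁)²]
  = √[0² + (-5)² + (-9)²]
  = √[0 + 25 + 81]
  = √106
  ≈ 10.3

10.3


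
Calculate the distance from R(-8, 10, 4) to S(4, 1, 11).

d = √[(x₂-x₁)² + (y₂-y₁)² + (z₂-z₁)²]
  = √[12² + (-9)² + 7²]
  = √[144 + 81 + 49]
  = √274
  ≈ 16.55

16.55


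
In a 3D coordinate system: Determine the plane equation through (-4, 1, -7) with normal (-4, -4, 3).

The plane through P with normal n = (a, b, c) satisfies n·(r - P) = 0,
i.e. ax + by + cz = a·x₀ + b·y₀ + c·z₀.
d = (-4)·(-4) + (-4)·1 + 3·(-7)
  = 16 - 4 - 21
  = -9
Equation: -4x - 4y + 3z = -9

-4x - 4y + 3z = -9


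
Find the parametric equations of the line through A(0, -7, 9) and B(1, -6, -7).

Direction vector d = B - A = (1 + 0, -6 + 7, -7 - 9) = (1, 1, -16)
Parametric form r = A + t·d:
x = 0 + t, y = -7 + t, z = 9 - 16t

x = 0 + t, y = -7 + t, z = 9 - 16t


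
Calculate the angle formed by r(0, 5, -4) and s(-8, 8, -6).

r·s = 0·(-8) + 5·8 + (-4)·(-6) = 0 + 40 + 24 = 64
|r| = √(0² + 5² + (-4)²) = √41 ≈ 6.403
|s| = √((-8)² + 8² + (-6)²) = √164 ≈ 12.81
cos θ = (r·s)/(|r||s|) = 64/(6.403·12.81) ≈ 0.7805
θ = arccos(0.7805) ≈ 38.69°

38.69°


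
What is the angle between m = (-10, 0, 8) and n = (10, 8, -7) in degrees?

m·n = (-10)·10 + 0·8 + 8·(-7) = -100 + 0 - 56 = -156
|m| = √((-10)² + 0² + 8²) = √164 ≈ 12.81
|n| = √(10² + 8² + (-7)²) = √213 ≈ 14.59
cos θ = (m·n)/(|m||n|) = -156/(12.81·14.59) ≈ -0.8347
θ = arccos(-0.8347) ≈ 146.6°

146.6°


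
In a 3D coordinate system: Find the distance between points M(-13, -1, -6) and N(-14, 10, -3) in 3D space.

d = √[(x₂-x₁)² + (y₂-y₁)² + (z₂-z₁)²]
  = √[(-1)² + 11² + 3²]
  = √[1 + 121 + 9]
  = √131
  ≈ 11.45

11.45


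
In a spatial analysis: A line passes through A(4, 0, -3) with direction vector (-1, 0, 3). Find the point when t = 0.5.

P(t) = A + t·d
  = (4 + (-1)·0.5, 0 + 0·0.5, -3 + 3·0.5)
  = (4 - 0.5, 0 + 0, -3 + 1.5)
  = (3.5, 0, -1.5)

(3.5, 0, -1.5)


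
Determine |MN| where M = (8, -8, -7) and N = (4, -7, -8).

d = √[(x₂-x₁)² + (y₂-y₁)² + (z₂-z₁)²]
  = √[(-4)² + 1² + (-1)²]
  = √[16 + 1 + 1]
  = √18
  ≈ 4.243

4.243


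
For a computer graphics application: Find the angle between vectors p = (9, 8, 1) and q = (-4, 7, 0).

p·q = 9·(-4) + 8·7 + 1·0 = -36 + 56 + 0 = 20
|p| = √(9² + 8² + 1²) = √146 ≈ 12.08
|q| = √((-4)² + 7² + 0²) = √65 ≈ 8.062
cos θ = (p·q)/(|p||q|) = 20/(12.08·8.062) ≈ 0.2053
θ = arccos(0.2053) ≈ 78.15°

78.15°


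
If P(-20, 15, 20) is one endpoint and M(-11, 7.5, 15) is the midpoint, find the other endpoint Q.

Q = 2M - P
  = (2·(-11) - (-20), 2·7.5 - 15, 2·15 - 20)
  = (-22 + 20, 15 - 15, 30 - 20)
  = (-2, 0, 10)

(-2, 0, 10)


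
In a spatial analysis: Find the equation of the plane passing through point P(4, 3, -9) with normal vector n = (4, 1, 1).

The plane through P with normal n = (a, b, c) satisfies n·(r - P) = 0,
i.e. ax + by + cz = a·x₀ + b·y₀ + c·z₀.
d = 4·4 + 1·3 + 1·(-9)
  = 16 + 3 - 9
  = 10
Equation: 4x + y + z = 10

4x + y + z = 10


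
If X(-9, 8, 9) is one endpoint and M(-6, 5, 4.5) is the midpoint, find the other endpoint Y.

Y = 2M - X
  = (2·(-6) - (-9), 2·5 - 8, 2·4.5 - 9)
  = (-12 + 9, 10 - 8, 9 - 9)
  = (-3, 2, 0)

(-3, 2, 0)


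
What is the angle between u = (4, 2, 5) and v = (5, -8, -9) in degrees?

u·v = 4·5 + 2·(-8) + 5·(-9) = 20 - 16 - 45 = -41
|u| = √(4² + 2² + 5²) = √45 ≈ 6.708
|v| = √(5² + (-8)² + (-9)²) = √170 ≈ 13.04
cos θ = (u·v)/(|u||v|) = -41/(6.708·13.04) ≈ -0.4688
θ = arccos(-0.4688) ≈ 118°

118°


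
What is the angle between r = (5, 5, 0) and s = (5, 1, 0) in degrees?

r·s = 5·5 + 5·1 + 0·0 = 25 + 5 + 0 = 30
|r| = √(5² + 5² + 0²) = √50 ≈ 7.071
|s| = √(5² + 1² + 0²) = √26 ≈ 5.099
cos θ = (r·s)/(|r||s|) = 30/(7.071·5.099) ≈ 0.8321
θ = arccos(0.8321) ≈ 33.69°

33.69°


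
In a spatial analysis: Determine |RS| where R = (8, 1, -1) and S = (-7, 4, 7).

d = √[(x₂-x₁)² + (y₂-y₁)² + (z₂-z₁)²]
  = √[(-15)² + 3² + 8²]
  = √[225 + 9 + 64]
  = √298
  ≈ 17.26

17.26


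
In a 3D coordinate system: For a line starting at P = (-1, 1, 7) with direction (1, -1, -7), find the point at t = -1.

P(t) = P + t·d
  = (-1 + 1·(-1), 1 + (-1)·(-1), 7 + (-7)·(-1))
  = (-1 - 1, 1 + 1, 7 + 7)
  = (-2, 2, 14)

(-2, 2, 14)


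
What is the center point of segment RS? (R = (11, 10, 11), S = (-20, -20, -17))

M = ((x₁+x₂)/2, (y₁+y₂)/2, (z₁+z₂)/2)
  = ((11 - 20)/2, (10 - 20)/2, (11 - 17)/2)
  = (-9/2, -10/2, -6/2)
  = (-4.5, -5, -3)

(-4.5, -5, -3)


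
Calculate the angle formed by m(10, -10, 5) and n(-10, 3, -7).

m·n = 10·(-10) + (-10)·3 + 5·(-7) = -100 - 30 - 35 = -165
|m| = √(10² + (-10)² + 5²) = √225 ≈ 15
|n| = √((-10)² + 3² + (-7)²) = √158 ≈ 12.57
cos θ = (m·n)/(|m||n|) = -165/(15·12.57) ≈ -0.8751
θ = arccos(-0.8751) ≈ 151.1°

151.1°


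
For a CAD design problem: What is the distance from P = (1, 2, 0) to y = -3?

distance = |a·x₀ + b·y₀ + c·z₀ - d| / √(a² + b² + c²)
  = |0·1 + 1·2 + 0·0 - (-3)| / √(0² + 1² + 0²)
  = |0 + 2 + 0 + 3| / √(0 + 1 + 0)
  = |5| / √1
  = 5 / 1
  ≈ 5

5


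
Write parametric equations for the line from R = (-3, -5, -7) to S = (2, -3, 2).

Direction vector d = S - R = (2 + 3, -3 + 5, 2 + 7) = (5, 2, 9)
Parametric form r = R + t·d:
x = -3 + 5t, y = -5 + 2t, z = -7 + 9t

x = -3 + 5t, y = -5 + 2t, z = -7 + 9t


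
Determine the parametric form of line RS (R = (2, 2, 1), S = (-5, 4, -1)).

Direction vector d = S - R = (-5 - 2, 4 - 2, -1 - 1) = (-7, 2, -2)
Parametric form r = R + t·d:
x = 2 - 7t, y = 2 + 2t, z = 1 - 2t

x = 2 - 7t, y = 2 + 2t, z = 1 - 2t


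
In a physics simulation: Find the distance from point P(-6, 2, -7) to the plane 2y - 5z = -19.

distance = |a·x₀ + b·y₀ + c·z₀ - d| / √(a² + b² + c²)
  = |0·(-6) + 2·2 + (-5)·(-7) - (-19)| / √(0² + 2² + (-5)²)
  = |0 + 4 + 35 + 19| / √(0 + 4 + 25)
  = |58| / √29
  = 58 / 5.385
  ≈ 10.77

10.77


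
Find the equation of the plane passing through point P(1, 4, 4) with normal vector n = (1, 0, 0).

The plane through P with normal n = (a, b, c) satisfies n·(r - P) = 0,
i.e. ax + by + cz = a·x₀ + b·y₀ + c·z₀.
d = 1·1 + 0·4 + 0·4
  = 1 + 0 + 0
  = 1
Equation: x = 1

x = 1


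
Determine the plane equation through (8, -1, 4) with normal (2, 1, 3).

The plane through P with normal n = (a, b, c) satisfies n·(r - P) = 0,
i.e. ax + by + cz = a·x₀ + b·y₀ + c·z₀.
d = 2·8 + 1·(-1) + 3·4
  = 16 - 1 + 12
  = 27
Equation: 2x + y + 3z = 27

2x + y + 3z = 27


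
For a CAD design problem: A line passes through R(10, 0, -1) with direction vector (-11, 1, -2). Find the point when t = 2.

P(t) = R + t·d
  = (10 + (-11)·2, 0 + 1·2, -1 + (-2)·2)
  = (10 - 22, 0 + 2, -1 - 4)
  = (-12, 2, -5)

(-12, 2, -5)


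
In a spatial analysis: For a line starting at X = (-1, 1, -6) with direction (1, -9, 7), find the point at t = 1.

P(t) = X + t·d
  = (-1 + 1·1, 1 + (-9)·1, -6 + 7·1)
  = (-1 + 1, 1 - 9, -6 + 7)
  = (0, -8, 1)

(0, -8, 1)


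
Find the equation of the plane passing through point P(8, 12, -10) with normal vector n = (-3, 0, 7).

The plane through P with normal n = (a, b, c) satisfies n·(r - P) = 0,
i.e. ax + by + cz = a·x₀ + b·y₀ + c·z₀.
d = (-3)·8 + 0·12 + 7·(-10)
  = -24 + 0 - 70
  = -94
Equation: -3x + 7z = -94

-3x + 7z = -94


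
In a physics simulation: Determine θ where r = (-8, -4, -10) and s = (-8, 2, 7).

r·s = (-8)·(-8) + (-4)·2 + (-10)·7 = 64 - 8 - 70 = -14
|r| = √((-8)² + (-4)² + (-10)²) = √180 ≈ 13.42
|s| = √((-8)² + 2² + 7²) = √117 ≈ 10.82
cos θ = (r·s)/(|r||s|) = -14/(13.42·10.82) ≈ -0.09647
θ = arccos(-0.09647) ≈ 95.54°

95.54°


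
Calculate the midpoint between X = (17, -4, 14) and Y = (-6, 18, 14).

M = ((x₁+x₂)/2, (y₁+y₂)/2, (z₁+z₂)/2)
  = ((17 - 6)/2, (-4 + 18)/2, (14 + 14)/2)
  = (11/2, 14/2, 28/2)
  = (5.5, 7, 14)

(5.5, 7, 14)


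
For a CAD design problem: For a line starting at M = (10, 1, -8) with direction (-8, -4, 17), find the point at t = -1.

P(t) = M + t·d
  = (10 + (-8)·(-1), 1 + (-4)·(-1), -8 + 17·(-1))
  = (10 + 8, 1 + 4, -8 - 17)
  = (18, 5, -25)

(18, 5, -25)


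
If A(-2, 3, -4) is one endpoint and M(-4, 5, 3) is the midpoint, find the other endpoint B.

B = 2M - A
  = (2·(-4) - (-2), 2·5 - 3, 2·3 - (-4))
  = (-8 + 2, 10 - 3, 6 + 4)
  = (-6, 7, 10)

(-6, 7, 10)


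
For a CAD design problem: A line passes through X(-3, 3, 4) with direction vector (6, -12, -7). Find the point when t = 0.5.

P(t) = X + t·d
  = (-3 + 6·0.5, 3 + (-12)·0.5, 4 + (-7)·0.5)
  = (-3 + 3, 3 - 6, 4 - 3.5)
  = (0, -3, 0.5)

(0, -3, 0.5)


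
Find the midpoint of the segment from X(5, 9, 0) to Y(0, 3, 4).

M = ((x₁+x₂)/2, (y₁+y₂)/2, (z₁+z₂)/2)
  = ((5 + 0)/2, (9 + 3)/2, (0 + 4)/2)
  = (5/2, 12/2, 4/2)
  = (2.5, 6, 2)

(2.5, 6, 2)


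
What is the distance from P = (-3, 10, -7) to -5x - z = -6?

distance = |a·x₀ + b·y₀ + c·z₀ - d| / √(a² + b² + c²)
  = |(-5)·(-3) + 0·10 + (-1)·(-7) - (-6)| / √((-5)² + 0² + (-1)²)
  = |15 + 0 + 7 + 6| / √(25 + 0 + 1)
  = |28| / √26
  = 28 / 5.099
  ≈ 5.491

5.491


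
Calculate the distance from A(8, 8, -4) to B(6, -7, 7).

d = √[(x₂-x₁)² + (y₂-y₁)² + (z₂-z₁)²]
  = √[(-2)² + (-15)² + 11²]
  = √[4 + 225 + 121]
  = √350
  ≈ 18.71

18.71


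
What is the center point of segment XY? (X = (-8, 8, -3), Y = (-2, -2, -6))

M = ((x₁+x₂)/2, (y₁+y₂)/2, (z₁+z₂)/2)
  = ((-8 - 2)/2, (8 - 2)/2, (-3 - 6)/2)
  = (-10/2, 6/2, -9/2)
  = (-5, 3, -4.5)

(-5, 3, -4.5)


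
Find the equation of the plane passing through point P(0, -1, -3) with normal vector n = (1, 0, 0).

The plane through P with normal n = (a, b, c) satisfies n·(r - P) = 0,
i.e. ax + by + cz = a·x₀ + b·y₀ + c·z₀.
d = 1·0 + 0·(-1) + 0·(-3)
  = 0 + 0 + 0
  = 0
Equation: x = 0

x = 0


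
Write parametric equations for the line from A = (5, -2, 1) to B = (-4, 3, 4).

Direction vector d = B - A = (-4 - 5, 3 + 2, 4 - 1) = (-9, 5, 3)
Parametric form r = A + t·d:
x = 5 - 9t, y = -2 + 5t, z = 1 + 3t

x = 5 - 9t, y = -2 + 5t, z = 1 + 3t


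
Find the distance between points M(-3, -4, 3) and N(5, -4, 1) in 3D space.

d = √[(x₂-x₁)² + (y₂-y₁)² + (z₂-z₁)²]
  = √[8² + 0² + (-2)²]
  = √[64 + 0 + 4]
  = √68
  ≈ 8.246

8.246
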